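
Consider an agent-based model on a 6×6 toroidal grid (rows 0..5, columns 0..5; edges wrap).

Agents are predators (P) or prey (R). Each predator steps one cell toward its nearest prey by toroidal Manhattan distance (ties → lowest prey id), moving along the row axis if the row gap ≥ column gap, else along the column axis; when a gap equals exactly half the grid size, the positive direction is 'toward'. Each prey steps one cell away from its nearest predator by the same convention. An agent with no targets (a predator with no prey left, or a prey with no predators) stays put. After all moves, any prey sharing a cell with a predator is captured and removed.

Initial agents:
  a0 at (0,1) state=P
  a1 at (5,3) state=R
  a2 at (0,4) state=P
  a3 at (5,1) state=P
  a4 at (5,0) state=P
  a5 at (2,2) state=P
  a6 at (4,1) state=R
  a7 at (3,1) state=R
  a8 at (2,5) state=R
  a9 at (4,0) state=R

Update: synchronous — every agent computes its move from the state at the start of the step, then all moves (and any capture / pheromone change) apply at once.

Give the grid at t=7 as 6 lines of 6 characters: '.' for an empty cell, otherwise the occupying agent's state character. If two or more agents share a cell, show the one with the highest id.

......
......
.R....
RR...R
PP.R..
.P..P.

t=1: a0@(5,1):P a1@(4,3):R a2@(5,4):P a3@(4,1):P a4@(4,0):P a5@(3,2):P a6@(3,1):R a7@(2,1):R a8@(3,5):R a9@(3,0):R
t=2: a0@(4,1):P a1@(3,3):R a2@(4,4):P a3@(3,1):P a4@(3,0):P a5@(3,1):P a6@(2,1):R a7@(1,1):R a8@(2,5):R a9@(2,0):R
t=3: a0@(3,1):P a1@(2,3):R a2@(3,4):P a3@(2,1):P a4@(2,0):P a5@(2,1):P a6@(1,1):R a7@(0,1):R a8@(1,5):R a9@(1,0):R
t=4: a0@(2,1):P a1@(1,3):R a2@(2,4):P a3@(1,1):P a4@(1,0):P a5@(1,1):P a6@(0,1):R a7@(5,1):R a8@(0,5):R a9@(0,0):R
t=5: a0@(1,1):P a1@(0,3):R a2@(1,4):P a3@(0,1):P a4@(0,0):P a5@(0,1):P a6@(5,1):R a7@(4,1):R a8@(5,5):R a9@(5,0):R
t=6: a0@(0,1):P a1@(5,3):R a2@(0,4):P a3@(5,1):P a4@(5,0):P a5@(5,1):P a6@(4,1):R a7@(3,1):R a8@(4,5):R a9@(4,0):R
t=7: a0@(5,1):P a1@(4,3):R a2@(5,4):P a3@(4,1):P a4@(4,0):P a5@(4,1):P a6@(3,1):R a7@(2,1):R a8@(3,5):R a9@(3,0):R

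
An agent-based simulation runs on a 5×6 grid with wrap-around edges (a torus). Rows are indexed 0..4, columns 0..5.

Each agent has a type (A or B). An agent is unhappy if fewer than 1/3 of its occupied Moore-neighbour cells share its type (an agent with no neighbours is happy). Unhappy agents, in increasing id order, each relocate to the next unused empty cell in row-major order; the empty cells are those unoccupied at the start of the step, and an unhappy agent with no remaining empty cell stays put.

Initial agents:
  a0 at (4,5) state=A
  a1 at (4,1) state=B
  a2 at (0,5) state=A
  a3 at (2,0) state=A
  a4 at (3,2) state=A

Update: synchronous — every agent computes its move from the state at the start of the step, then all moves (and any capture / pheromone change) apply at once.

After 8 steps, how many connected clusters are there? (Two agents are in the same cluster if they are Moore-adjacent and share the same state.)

t=1: a0@(4,5):A a1@(0,0):B a2@(0,5):A a3@(2,0):A a4@(0,1):A
t=2: a0@(4,5):A a1@(0,2):B a2@(0,5):A a3@(2,0):A a4@(0,3):A
t=3: a0@(4,5):A a1@(0,0):B a2@(0,5):A a3@(2,0):A a4@(0,1):A
t=4: a0@(4,5):A a1@(0,2):B a2@(0,5):A a3@(2,0):A a4@(0,3):A
t=5: a0@(4,5):A a1@(0,0):B a2@(0,5):A a3@(2,0):A a4@(0,1):A
t=6: a0@(4,5):A a1@(0,2):B a2@(0,5):A a3@(2,0):A a4@(0,3):A
t=7: a0@(4,5):A a1@(0,0):B a2@(0,5):A a3@(2,0):A a4@(0,1):A
t=8: a0@(4,5):A a1@(0,2):B a2@(0,5):A a3@(2,0):A a4@(0,3):A

4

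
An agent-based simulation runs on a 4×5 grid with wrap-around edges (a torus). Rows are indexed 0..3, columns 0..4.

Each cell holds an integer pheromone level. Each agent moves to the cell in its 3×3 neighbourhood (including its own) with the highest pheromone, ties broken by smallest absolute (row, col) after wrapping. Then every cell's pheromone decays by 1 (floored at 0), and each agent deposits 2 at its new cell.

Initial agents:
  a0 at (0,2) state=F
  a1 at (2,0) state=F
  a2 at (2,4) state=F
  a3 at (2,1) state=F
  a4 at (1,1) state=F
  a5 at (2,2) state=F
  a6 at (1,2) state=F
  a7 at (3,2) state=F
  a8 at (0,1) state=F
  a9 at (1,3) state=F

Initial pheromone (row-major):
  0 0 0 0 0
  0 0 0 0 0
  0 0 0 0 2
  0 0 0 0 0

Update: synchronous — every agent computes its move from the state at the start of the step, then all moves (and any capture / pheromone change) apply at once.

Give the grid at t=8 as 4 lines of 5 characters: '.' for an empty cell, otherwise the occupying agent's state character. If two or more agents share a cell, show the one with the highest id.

t=1: a0@(0,1) a1@(2,4) a2@(2,4) a3@(1,0) a4@(0,0) a5@(1,1) a6@(0,1) a7@(0,1) a8@(0,0) a9@(2,4) | pheromone: 4 6 0 0 0 / 2 2 0 0 0 / 0 0 0 0 7 / 0 0 0 0 0
t=2: a0@(0,1) a1@(2,4) a2@(2,4) a3@(2,4) a4@(0,1) a5@(0,1) a6@(0,1) a7@(0,1) a8@(0,1) a9@(2,4) | pheromone: 3 17 0 0 0 / 1 1 0 0 0 / 0 0 0 0 14 / 0 0 0 0 0
t=3: a0@(0,1) a1@(2,4) a2@(2,4) a3@(2,4) a4@(0,1) a5@(0,1) a6@(0,1) a7@(0,1) a8@(0,1) a9@(2,4) | pheromone: 2 28 0 0 0 / 0 0 0 0 0 / 0 0 0 0 21 / 0 0 0 0 0
t=4: a0@(0,1) a1@(2,4) a2@(2,4) a3@(2,4) a4@(0,1) a5@(0,1) a6@(0,1) a7@(0,1) a8@(0,1) a9@(2,4) | pheromone: 1 39 0 0 0 / 0 0 0 0 0 / 0 0 0 0 28 / 0 0 0 0 0
t=5: a0@(0,1) a1@(2,4) a2@(2,4) a3@(2,4) a4@(0,1) a5@(0,1) a6@(0,1) a7@(0,1) a8@(0,1) a9@(2,4) | pheromone: 0 50 0 0 0 / 0 0 0 0 0 / 0 0 0 0 35 / 0 0 0 0 0
t=6: a0@(0,1) a1@(2,4) a2@(2,4) a3@(2,4) a4@(0,1) a5@(0,1) a6@(0,1) a7@(0,1) a8@(0,1) a9@(2,4) | pheromone: 0 61 0 0 0 / 0 0 0 0 0 / 0 0 0 0 42 / 0 0 0 0 0
t=7: a0@(0,1) a1@(2,4) a2@(2,4) a3@(2,4) a4@(0,1) a5@(0,1) a6@(0,1) a7@(0,1) a8@(0,1) a9@(2,4) | pheromone: 0 72 0 0 0 / 0 0 0 0 0 / 0 0 0 0 49 / 0 0 0 0 0
t=8: a0@(0,1) a1@(2,4) a2@(2,4) a3@(2,4) a4@(0,1) a5@(0,1) a6@(0,1) a7@(0,1) a8@(0,1) a9@(2,4) | pheromone: 0 83 0 0 0 / 0 0 0 0 0 / 0 0 0 0 56 / 0 0 0 0 0

.F...
.....
....F
.....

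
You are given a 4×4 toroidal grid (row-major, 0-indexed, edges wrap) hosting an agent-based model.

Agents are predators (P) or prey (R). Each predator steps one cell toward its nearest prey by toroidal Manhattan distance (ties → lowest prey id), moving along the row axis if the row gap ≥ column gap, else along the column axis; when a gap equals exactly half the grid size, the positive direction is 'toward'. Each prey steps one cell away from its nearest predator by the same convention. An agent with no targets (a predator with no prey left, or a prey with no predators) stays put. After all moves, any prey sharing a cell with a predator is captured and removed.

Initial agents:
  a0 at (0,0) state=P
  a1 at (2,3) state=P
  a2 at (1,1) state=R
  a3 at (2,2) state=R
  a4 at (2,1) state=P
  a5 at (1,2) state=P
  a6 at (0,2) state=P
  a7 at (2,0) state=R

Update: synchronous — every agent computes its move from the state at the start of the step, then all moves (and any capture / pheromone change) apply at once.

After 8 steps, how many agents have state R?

t=1: a0@(1,0):P a1@(2,2):P a2@(0,1):R a3@(2,1):R a4@(1,1):P a5@(1,1):P a6@(1,2):P a7@(2,1):R
t=2: a0@(0,0):P a1@(2,1):P a2@(3,1):R a3@(2,0):R a4@(0,1):P a5@(0,1):P a6@(0,2):P a7@(2,0):R
t=3: a0@(3,0):P a1@(3,1):P a2@(0,1):R a3@(2,3):R a4@(3,1):P a5@(3,1):P a6@(3,2):P a7@(2,3):R
t=4: a0@(0,0):P a1@(0,1):P a2@(1,1):R a3@(1,3):R a4@(0,1):P a5@(0,1):P a6@(0,2):P a7@(1,3):R
t=5: a0@(1,0):P a1@(1,1):P a2@(2,1):R a3@(2,3):R a4@(1,1):P a5@(1,1):P a6@(1,2):P a7@(2,3):R
t=6: a0@(2,0):P a1@(2,1):P a2@(3,1):R a3@(3,3):R a4@(2,1):P a5@(2,1):P a6@(2,2):P a7@(3,3):R
t=7: a0@(3,0):P a1@(3,1):P a2@(0,1):R a3@(0,3):R a4@(3,1):P a5@(3,1):P a6@(3,2):P a7@(0,3):R
t=8: a0@(0,0):P a1@(0,1):P a2@(1,1):R a3@(1,3):R a4@(0,1):P a5@(0,1):P a6@(0,2):P a7@(1,3):R

3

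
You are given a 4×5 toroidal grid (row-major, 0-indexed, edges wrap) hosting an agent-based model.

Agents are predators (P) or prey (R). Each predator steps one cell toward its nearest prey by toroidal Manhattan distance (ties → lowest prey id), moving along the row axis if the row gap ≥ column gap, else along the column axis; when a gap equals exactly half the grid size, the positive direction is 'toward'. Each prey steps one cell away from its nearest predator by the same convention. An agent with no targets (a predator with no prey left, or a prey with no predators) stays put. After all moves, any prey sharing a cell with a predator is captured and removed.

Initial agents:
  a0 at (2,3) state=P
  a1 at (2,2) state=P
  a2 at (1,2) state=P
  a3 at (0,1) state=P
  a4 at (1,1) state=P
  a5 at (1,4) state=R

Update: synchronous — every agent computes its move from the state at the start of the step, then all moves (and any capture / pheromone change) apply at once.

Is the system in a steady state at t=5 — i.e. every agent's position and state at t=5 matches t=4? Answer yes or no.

yes

t=1: a0@(1,3):P a1@(2,3):P a2@(1,3):P a3@(0,0):P a4@(1,0):P a5@(0,4):R
t=2: a0@(0,3):P a1@(3,3):P a2@(0,3):P a3@(0,4):P a4@(0,0):P
t=3: (unchanged — steady state)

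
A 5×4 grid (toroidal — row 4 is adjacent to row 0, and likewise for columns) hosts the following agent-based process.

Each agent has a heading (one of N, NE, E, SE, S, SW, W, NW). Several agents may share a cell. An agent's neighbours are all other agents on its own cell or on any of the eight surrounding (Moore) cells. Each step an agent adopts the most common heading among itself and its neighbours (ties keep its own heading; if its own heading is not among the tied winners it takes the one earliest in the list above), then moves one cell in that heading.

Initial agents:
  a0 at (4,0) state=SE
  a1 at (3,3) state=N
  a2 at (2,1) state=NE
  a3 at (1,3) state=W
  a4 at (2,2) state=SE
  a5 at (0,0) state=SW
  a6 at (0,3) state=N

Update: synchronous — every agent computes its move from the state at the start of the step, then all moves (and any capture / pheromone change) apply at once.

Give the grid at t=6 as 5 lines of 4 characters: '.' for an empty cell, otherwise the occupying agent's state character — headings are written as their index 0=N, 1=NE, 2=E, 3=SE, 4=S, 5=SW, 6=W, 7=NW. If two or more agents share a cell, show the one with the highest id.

....
...1
0...
3...
...0

t=1: a0@(3,0):N a1@(4,0):SE a2@(1,2):NE a3@(1,2):W a4@(3,3):SE a5@(1,3):SW a6@(4,3):N
t=2: a0@(2,0):N a1@(0,1):SE a2@(0,3):NE a3@(1,1):W a4@(4,0):SE a5@(2,2):SW a6@(3,3):N
t=3: a0@(1,0):N a1@(1,2):SE a2@(4,0):NE a3@(1,0):W a4@(0,1):SE a5@(3,1):SW a6@(2,3):N
t=4: a0@(0,0):N a1@(2,3):SE a2@(3,1):NE a3@(0,0):N a4@(1,2):SE a5@(4,0):SW a6@(1,3):N
t=5: a0@(4,0):N a1@(3,0):SE a2@(2,2):NE a3@(4,0):N a4@(2,3):SE a5@(3,0):N a6@(0,3):N
t=6: a0@(3,0):N a1@(2,0):N a2@(1,3):NE a3@(3,0):N a4@(3,0):SE a5@(2,0):N a6@(4,3):N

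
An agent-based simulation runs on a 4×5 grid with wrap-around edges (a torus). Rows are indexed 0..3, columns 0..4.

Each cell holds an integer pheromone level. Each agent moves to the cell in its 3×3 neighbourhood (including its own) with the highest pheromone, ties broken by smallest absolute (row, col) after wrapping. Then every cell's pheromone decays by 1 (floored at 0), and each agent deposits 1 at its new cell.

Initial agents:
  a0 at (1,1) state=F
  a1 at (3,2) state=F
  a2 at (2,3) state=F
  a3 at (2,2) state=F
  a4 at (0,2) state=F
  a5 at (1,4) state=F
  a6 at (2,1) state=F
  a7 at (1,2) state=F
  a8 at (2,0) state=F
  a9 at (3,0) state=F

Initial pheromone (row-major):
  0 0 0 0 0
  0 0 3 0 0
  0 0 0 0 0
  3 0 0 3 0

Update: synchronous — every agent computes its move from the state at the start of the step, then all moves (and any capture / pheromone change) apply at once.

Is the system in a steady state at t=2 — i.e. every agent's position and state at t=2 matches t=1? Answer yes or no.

t=1: a0@(1,2) a1@(3,3) a2@(1,2) a3@(1,2) a4@(1,2) a5@(0,0) a6@(1,2) a7@(1,2) a8@(3,0) a9@(3,0) | pheromone: 1 0 0 0 0 / 0 0 8 0 0 / 0 0 0 0 0 / 4 0 0 3 0
t=2: a0@(1,2) a1@(3,3) a2@(1,2) a3@(1,2) a4@(1,2) a5@(3,0) a6@(1,2) a7@(1,2) a8@(3,0) a9@(3,0) | pheromone: 0 0 0 0 0 / 0 0 13 0 0 / 0 0 0 0 0 / 6 0 0 3 0

no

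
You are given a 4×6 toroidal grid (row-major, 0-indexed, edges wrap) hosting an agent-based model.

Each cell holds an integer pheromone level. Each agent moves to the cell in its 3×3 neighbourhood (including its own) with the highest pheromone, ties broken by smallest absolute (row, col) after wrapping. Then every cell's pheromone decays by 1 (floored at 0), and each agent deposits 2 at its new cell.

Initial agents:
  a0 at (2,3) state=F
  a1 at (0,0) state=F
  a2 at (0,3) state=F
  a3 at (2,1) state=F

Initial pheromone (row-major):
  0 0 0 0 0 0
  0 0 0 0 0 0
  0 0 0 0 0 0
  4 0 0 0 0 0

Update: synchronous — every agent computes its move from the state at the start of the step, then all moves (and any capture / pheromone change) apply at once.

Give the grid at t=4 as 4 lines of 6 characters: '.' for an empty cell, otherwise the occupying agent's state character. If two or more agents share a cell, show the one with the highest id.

t=1: a0@(1,2) a1@(3,0) a2@(0,2) a3@(3,0) | pheromone: 0 0 2 0 0 0 / 0 0 2 0 0 0 / 0 0 0 0 0 0 / 7 0 0 0 0 0
t=2: a0@(0,2) a1@(3,0) a2@(0,2) a3@(3,0) | pheromone: 0 0 5 0 0 0 / 0 0 1 0 0 0 / 0 0 0 0 0 0 / 10 0 0 0 0 0
t=3: a0@(0,2) a1@(3,0) a2@(0,2) a3@(3,0) | pheromone: 0 0 8 0 0 0 / 0 0 0 0 0 0 / 0 0 0 0 0 0 / 13 0 0 0 0 0
t=4: a0@(0,2) a1@(3,0) a2@(0,2) a3@(3,0) | pheromone: 0 0 11 0 0 0 / 0 0 0 0 0 0 / 0 0 0 0 0 0 / 16 0 0 0 0 0

..F...
......
......
F.....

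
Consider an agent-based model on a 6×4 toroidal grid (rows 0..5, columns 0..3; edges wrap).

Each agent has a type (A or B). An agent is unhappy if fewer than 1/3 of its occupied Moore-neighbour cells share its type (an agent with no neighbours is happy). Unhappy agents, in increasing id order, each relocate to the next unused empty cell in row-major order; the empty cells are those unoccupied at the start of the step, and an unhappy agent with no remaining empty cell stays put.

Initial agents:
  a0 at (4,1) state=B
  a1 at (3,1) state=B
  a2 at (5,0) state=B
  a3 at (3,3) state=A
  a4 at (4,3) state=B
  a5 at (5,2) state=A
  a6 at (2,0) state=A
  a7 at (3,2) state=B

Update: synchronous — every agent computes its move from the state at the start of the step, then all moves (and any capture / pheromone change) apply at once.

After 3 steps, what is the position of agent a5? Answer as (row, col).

t=1: a0@(4,1):B a1@(3,1):B a2@(5,0):B a3@(3,3):A a4@(4,3):B a5@(0,0):A a6@(2,0):A a7@(3,2):B
t=2: a0@(4,1):B a1@(3,1):B a2@(5,0):B a3@(3,3):A a4@(4,3):B a5@(0,1):A a6@(2,0):A a7@(3,2):B
t=3: a0@(4,1):B a1@(3,1):B a2@(5,0):B a3@(3,3):A a4@(4,3):B a5@(0,0):A a6@(2,0):A a7@(3,2):B

(0, 0)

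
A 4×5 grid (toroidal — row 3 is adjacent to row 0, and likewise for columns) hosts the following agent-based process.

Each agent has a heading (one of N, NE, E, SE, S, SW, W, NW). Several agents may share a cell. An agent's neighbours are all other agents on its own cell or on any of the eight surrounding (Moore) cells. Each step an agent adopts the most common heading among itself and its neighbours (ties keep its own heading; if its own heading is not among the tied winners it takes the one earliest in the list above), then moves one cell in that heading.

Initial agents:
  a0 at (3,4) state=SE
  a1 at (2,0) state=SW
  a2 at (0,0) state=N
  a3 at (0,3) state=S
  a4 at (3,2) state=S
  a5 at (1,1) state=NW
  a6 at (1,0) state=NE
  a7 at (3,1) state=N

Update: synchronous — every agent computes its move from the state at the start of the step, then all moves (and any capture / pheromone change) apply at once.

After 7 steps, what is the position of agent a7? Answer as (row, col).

(0, 1)

t=1: a0@(0,0):SE a1@(3,4):SW a2@(3,0):N a3@(1,3):S a4@(0,2):S a5@(0,0):NW a6@(0,1):NE a7@(2,1):N
t=2: a0@(1,1):SE a1@(0,3):SW a2@(2,0):N a3@(2,3):S a4@(1,2):S a5@(3,4):NW a6@(3,2):NE a7@(1,1):N
t=3: a0@(0,1):N a1@(1,2):SW a2@(1,0):N a3@(3,3):S a4@(2,2):S a5@(2,3):NW a6@(2,3):NE a7@(0,1):N
t=4: a0@(3,1):N a1@(0,2):N a2@(0,0):N a3@(0,3):S a4@(3,2):S a5@(3,3):S a6@(3,3):S a7@(3,1):N
t=5: a0@(2,1):N a1@(1,2):S a2@(3,0):N a3@(1,3):S a4@(0,2):S a5@(0,3):S a6@(0,3):S a7@(2,1):N
t=6: a0@(1,1):N a1@(2,2):S a2@(2,0):N a3@(2,3):S a4@(1,2):S a5@(1,3):S a6@(1,3):S a7@(1,1):N
t=7: a0@(0,1):N a1@(3,2):S a2@(1,0):N a3@(3,3):S a4@(2,2):S a5@(2,3):S a6@(2,3):S a7@(0,1):N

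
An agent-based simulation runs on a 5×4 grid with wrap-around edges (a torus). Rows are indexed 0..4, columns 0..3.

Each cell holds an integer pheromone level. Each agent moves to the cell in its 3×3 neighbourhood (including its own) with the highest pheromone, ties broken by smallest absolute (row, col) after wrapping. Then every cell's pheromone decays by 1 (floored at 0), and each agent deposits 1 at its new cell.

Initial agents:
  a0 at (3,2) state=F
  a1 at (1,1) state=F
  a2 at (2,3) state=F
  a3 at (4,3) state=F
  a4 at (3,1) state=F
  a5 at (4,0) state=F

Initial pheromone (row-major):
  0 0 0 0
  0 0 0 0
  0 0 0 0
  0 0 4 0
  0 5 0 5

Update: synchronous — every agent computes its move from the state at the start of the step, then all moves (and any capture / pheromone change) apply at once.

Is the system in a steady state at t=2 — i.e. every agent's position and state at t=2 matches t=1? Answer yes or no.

no

t=1: a0@(4,1) a1@(0,0) a2@(3,2) a3@(4,3) a4@(4,1) a5@(4,1) | pheromone: 1 0 0 0 / 0 0 0 0 / 0 0 0 0 / 0 0 4 0 / 0 7 0 5
t=2: a0@(4,1) a1@(4,1) a2@(4,1) a3@(4,3) a4@(4,1) a5@(4,1) | pheromone: 0 0 0 0 / 0 0 0 0 / 0 0 0 0 / 0 0 3 0 / 0 11 0 5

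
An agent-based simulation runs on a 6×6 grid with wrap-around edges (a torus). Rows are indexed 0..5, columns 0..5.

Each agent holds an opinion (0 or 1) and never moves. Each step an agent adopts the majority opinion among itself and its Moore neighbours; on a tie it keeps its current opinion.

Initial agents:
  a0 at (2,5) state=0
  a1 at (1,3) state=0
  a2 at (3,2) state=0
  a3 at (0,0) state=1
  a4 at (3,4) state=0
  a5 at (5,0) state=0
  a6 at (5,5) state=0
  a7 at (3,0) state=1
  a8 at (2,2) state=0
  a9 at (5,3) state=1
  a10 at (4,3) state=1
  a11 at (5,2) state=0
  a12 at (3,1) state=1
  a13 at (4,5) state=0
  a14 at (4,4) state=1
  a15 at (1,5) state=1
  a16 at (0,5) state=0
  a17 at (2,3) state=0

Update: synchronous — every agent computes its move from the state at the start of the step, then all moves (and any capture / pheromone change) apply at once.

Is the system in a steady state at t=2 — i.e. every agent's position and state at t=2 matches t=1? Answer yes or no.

no

t=1: a0@(2,5):0 a1@(1,3):0 a2@(3,2):0 a3@(0,0):0 a4@(3,4):0 a5@(5,0):0 a6@(5,5):0 a7@(3,0):1 a8@(2,2):0 a9@(5,3):1 a10@(4,3):1 a11@(5,2):1 a12@(3,1):1 a13@(4,5):0 a14@(4,4):1 a15@(1,5):1 a16@(0,5):0 a17@(2,3):0
t=2: a0@(2,5):0 a1@(1,3):0 a2@(3,2):0 a3@(0,0):0 a4@(3,4):0 a5@(5,0):0 a6@(5,5):0 a7@(3,0):1 a8@(2,2):0 a9@(5,3):1 a10@(4,3):1 a11@(5,2):1 a12@(3,1):1 a13@(4,5):0 a14@(4,4):1 a15@(1,5):0 a16@(0,5):0 a17@(2,3):0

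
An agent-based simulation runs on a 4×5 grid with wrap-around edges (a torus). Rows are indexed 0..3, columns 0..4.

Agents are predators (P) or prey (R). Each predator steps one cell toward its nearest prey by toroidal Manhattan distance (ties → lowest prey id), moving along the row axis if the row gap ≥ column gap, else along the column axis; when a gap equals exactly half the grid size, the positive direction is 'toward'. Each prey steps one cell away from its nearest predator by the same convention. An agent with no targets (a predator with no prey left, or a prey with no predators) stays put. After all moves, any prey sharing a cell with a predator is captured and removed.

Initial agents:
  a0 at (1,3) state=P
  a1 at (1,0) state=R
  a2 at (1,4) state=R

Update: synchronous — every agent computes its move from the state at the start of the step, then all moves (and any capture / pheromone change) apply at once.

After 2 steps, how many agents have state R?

2

t=1: a0@(1,4):P a1@(1,1):R a2@(1,0):R
t=2: a0@(1,0):P a1@(1,2):R a2@(1,1):R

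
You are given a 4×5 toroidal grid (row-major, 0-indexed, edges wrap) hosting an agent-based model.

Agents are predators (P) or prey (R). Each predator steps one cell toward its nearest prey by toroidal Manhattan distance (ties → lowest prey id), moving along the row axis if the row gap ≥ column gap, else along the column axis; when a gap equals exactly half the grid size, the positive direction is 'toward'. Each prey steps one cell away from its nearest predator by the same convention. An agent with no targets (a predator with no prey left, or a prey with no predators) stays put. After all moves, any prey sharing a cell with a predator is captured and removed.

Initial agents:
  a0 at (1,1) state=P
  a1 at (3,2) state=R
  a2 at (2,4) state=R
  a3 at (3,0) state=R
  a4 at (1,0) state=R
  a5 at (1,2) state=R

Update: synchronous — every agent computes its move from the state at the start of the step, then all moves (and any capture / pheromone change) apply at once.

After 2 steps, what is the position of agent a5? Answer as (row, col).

(1, 2)

t=1: a0@(1,0):P a1@(2,2):R a2@(2,3):R a3@(2,0):R a4@(1,4):R a5@(1,3):R
t=2: a0@(2,0):P a1@(2,3):R a2@(2,2):R a3@(3,0):R a4@(1,3):R a5@(1,2):R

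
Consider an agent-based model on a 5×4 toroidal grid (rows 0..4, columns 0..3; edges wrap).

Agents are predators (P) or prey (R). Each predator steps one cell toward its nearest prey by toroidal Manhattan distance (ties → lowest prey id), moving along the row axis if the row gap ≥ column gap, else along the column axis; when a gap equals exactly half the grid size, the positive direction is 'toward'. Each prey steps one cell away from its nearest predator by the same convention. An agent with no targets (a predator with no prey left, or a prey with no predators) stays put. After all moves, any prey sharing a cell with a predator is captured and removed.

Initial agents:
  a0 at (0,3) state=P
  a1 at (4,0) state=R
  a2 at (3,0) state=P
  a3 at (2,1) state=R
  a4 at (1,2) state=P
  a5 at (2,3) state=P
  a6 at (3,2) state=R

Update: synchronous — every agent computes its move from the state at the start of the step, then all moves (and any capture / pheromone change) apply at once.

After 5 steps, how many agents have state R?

t=1: a0@(4,3):P a1@(0,0):R a2@(4,0):P a3@(1,1):R a4@(2,2):P a5@(2,0):P a6@(3,1):R
t=2: a0@(0,3):P a2@(0,0):P a3@(0,1):R a4@(1,2):P a5@(1,0):P a6@(2,1):R
t=3: a0@(0,0):P a2@(0,1):P a4@(0,2):P a5@(0,0):P a6@(3,1):R
t=4: a0@(4,0):P a2@(4,1):P a4@(4,2):P a5@(4,0):P a6@(2,1):R
t=5: a0@(3,0):P a2@(3,1):P a4@(3,2):P a5@(3,0):P a6@(1,1):R

1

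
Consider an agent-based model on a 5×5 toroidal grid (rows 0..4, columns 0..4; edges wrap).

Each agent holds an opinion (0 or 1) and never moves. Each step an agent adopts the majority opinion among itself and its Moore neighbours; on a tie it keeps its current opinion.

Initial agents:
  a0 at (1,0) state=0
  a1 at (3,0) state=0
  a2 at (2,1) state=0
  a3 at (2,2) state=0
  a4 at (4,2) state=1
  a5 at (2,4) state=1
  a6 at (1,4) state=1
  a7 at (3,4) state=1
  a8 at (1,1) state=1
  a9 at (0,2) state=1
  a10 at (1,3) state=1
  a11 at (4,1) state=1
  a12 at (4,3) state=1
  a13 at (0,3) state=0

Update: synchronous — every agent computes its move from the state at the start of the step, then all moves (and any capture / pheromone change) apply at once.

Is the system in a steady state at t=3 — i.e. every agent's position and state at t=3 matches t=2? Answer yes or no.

yes

t=1: a0@(1,0):1 a1@(3,0):1 a2@(2,1):0 a3@(2,2):0 a4@(4,2):1 a5@(2,4):1 a6@(1,4):1 a7@(3,4):1 a8@(1,1):0 a9@(0,2):1 a10@(1,3):1 a11@(4,1):1 a12@(4,3):1 a13@(0,3):1
t=2: (unchanged — steady state)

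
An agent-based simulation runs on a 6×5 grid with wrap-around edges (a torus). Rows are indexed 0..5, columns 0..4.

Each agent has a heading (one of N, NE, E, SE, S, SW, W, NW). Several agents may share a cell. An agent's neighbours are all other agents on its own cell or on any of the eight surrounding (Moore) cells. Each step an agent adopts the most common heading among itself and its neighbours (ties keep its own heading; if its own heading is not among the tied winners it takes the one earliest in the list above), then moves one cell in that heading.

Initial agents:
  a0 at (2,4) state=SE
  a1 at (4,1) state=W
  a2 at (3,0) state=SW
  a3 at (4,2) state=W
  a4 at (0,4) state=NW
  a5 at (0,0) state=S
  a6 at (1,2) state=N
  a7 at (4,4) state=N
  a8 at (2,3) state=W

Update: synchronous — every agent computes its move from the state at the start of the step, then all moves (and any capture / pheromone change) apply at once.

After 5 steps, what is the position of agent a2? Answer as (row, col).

(2, 0)

t=1: a0@(3,0):SE a1@(4,0):W a2@(4,4):SW a3@(4,1):W a4@(5,3):NW a5@(1,0):S a6@(0,2):N a7@(3,4):N a8@(2,2):W
t=2: a0@(3,4):W a1@(4,4):W a2@(5,3):SW a3@(4,0):W a4@(4,2):NW a5@(2,0):S a6@(5,2):N a7@(2,4):N a8@(2,1):W
t=3: a0@(3,3):W a1@(4,3):W a2@(0,2):SW a3@(4,4):W a4@(3,1):NW a5@(2,4):W a6@(4,2):N a7@(1,4):N a8@(2,0):W
t=4: a0@(3,2):W a1@(4,2):W a2@(1,1):SW a3@(4,3):W a4@(2,0):NW a5@(2,3):W a6@(4,1):W a7@(1,3):W a8@(2,4):W
t=5: a0@(3,1):W a1@(4,1):W a2@(2,0):SW a3@(4,2):W a4@(1,4):NW a5@(2,2):W a6@(4,0):W a7@(1,2):W a8@(2,3):W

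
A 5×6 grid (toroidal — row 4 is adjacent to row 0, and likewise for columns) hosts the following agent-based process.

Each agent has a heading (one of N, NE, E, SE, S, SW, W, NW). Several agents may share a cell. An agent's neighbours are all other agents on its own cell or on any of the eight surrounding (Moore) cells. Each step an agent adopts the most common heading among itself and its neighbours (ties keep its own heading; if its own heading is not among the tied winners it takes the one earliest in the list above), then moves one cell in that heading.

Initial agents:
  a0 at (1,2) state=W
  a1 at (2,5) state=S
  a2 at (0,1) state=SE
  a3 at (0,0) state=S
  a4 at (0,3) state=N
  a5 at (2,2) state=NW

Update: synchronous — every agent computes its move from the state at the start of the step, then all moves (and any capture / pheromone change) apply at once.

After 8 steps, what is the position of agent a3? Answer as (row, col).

(3, 0)

t=1: a0@(1,1):W a1@(3,5):S a2@(1,2):SE a3@(1,0):S a4@(4,3):N a5@(1,1):NW
t=2: a0@(1,0):W a1@(4,5):S a2@(2,3):SE a3@(2,0):S a4@(3,3):N a5@(0,0):NW
t=3: a0@(1,5):W a1@(0,5):S a2@(3,4):SE a3@(3,0):S a4@(2,3):N a5@(4,5):NW
t=4: a0@(1,4):W a1@(1,5):S a2@(4,5):SE a3@(4,0):S a4@(1,3):N a5@(0,5):S
t=5: a0@(2,4):S a1@(2,5):S a2@(0,5):S a3@(0,0):S a4@(0,3):N a5@(1,5):S
t=6: a0@(3,4):S a1@(3,5):S a2@(1,5):S a3@(1,0):S a4@(4,3):N a5@(2,5):S
t=7: a0@(4,4):S a1@(4,5):S a2@(2,5):S a3@(2,0):S a4@(3,3):N a5@(3,5):S
t=8: a0@(0,4):S a1@(0,5):S a2@(3,5):S a3@(3,0):S a4@(2,3):N a5@(4,5):S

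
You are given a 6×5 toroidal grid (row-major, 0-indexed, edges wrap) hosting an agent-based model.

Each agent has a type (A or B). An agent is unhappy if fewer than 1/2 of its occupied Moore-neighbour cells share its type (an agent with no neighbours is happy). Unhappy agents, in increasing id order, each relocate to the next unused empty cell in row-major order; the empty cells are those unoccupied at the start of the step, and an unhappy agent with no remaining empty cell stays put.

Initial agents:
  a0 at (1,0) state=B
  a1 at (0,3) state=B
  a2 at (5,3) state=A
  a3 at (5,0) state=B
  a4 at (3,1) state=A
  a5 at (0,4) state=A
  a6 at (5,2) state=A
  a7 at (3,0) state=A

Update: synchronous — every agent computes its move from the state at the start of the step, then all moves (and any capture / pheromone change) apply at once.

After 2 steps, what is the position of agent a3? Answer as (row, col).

t=1: a0@(0,0):B a1@(0,1):B a2@(5,3):A a3@(0,2):B a4@(3,1):A a5@(1,1):A a6@(5,2):A a7@(3,0):A
t=2: a0@(0,0):B a1@(0,1):B a2@(5,3):A a3@(0,3):B a4@(3,1):A a5@(0,4):A a6@(1,0):A a7@(3,0):A

(0, 3)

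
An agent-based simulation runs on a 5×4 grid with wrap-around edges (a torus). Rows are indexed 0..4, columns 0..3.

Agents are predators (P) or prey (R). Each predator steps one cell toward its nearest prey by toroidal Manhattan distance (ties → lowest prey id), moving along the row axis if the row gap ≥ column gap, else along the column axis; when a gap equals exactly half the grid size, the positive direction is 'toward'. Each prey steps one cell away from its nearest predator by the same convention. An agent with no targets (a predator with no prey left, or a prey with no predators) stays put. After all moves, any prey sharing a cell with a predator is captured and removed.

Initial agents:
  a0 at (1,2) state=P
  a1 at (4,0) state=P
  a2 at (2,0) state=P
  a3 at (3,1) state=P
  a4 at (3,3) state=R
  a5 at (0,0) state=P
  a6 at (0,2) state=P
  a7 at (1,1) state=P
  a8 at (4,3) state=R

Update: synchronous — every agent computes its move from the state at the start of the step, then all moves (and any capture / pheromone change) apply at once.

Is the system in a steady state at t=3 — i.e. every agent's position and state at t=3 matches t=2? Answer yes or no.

t=1: a0@(2,2):P a1@(4,3):P a2@(3,0):P a3@(3,2):P a4@(2,3):R a5@(4,0):P a6@(4,2):P a7@(2,1):P
t=2: a0@(2,3):P a1@(3,3):P a2@(2,0):P a3@(2,2):P a5@(3,0):P a6@(3,2):P a7@(2,2):P
t=3: (unchanged — steady state)

yes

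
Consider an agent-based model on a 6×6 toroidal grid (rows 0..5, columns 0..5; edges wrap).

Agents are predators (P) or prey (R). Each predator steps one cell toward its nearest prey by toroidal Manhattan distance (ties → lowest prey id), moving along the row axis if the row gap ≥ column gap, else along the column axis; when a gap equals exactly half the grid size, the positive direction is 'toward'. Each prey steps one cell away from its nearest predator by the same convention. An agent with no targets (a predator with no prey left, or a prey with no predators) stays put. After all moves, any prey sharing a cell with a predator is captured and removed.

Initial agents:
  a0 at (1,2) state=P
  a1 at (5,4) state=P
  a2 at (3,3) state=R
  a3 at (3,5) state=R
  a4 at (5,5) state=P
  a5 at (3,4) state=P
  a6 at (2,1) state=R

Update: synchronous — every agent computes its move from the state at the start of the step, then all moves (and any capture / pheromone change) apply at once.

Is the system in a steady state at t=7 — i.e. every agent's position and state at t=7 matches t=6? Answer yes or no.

no

t=1: a0@(2,2):P a1@(4,4):P a2@(3,2):R a3@(3,0):R a4@(4,5):P a5@(3,3):P a6@(3,1):R
t=2: a0@(3,2):P a1@(4,3):P a2@(4,2):R a3@(2,0):R a4@(3,5):P a5@(3,2):P a6@(4,1):R
t=3: a0@(4,2):P a1@(4,2):P a2@(5,2):R a3@(1,0):R a4@(2,5):P a5@(4,2):P a6@(5,1):R
t=4: a0@(5,2):P a1@(5,2):P a2@(0,2):R a3@(0,0):R a4@(1,5):P a5@(5,2):P a6@(0,1):R
t=5: a0@(0,2):P a1@(0,2):P a2@(1,2):R a3@(5,0):R a4@(0,5):P a5@(0,2):P a6@(1,1):R
t=6: a0@(1,2):P a1@(1,2):P a2@(2,2):R a3@(4,0):R a4@(5,5):P a5@(1,2):P a6@(2,1):R
t=7: a0@(2,2):P a1@(2,2):P a2@(3,2):R a3@(3,0):R a4@(4,5):P a5@(2,2):P a6@(3,1):R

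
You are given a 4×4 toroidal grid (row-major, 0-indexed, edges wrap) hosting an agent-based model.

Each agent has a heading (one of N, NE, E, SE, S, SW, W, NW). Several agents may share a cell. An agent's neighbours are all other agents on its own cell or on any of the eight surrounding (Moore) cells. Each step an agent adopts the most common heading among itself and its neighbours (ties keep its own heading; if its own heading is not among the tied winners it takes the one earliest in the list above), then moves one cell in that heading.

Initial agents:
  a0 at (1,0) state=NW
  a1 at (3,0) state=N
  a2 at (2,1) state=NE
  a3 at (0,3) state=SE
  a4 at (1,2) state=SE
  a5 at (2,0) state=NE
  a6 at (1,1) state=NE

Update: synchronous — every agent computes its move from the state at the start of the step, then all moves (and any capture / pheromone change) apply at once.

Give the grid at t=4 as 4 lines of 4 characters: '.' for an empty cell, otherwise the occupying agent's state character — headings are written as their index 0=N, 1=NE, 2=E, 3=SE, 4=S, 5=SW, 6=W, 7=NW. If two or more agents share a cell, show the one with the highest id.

t=1: a0@(0,1):NE a1@(2,1):NE a2@(1,2):NE a3@(1,0):SE a4@(2,3):SE a5@(1,1):NE a6@(0,2):NE
t=2: a0@(3,2):NE a1@(1,2):NE a2@(0,3):NE a3@(0,1):NE a4@(3,0):SE a5@(0,2):NE a6@(3,3):NE
t=3: a0@(2,3):NE a1@(0,3):NE a2@(3,0):NE a3@(3,2):NE a4@(2,1):NE a5@(3,3):NE a6@(2,0):NE
t=4: a0@(1,0):NE a1@(3,0):NE a2@(2,1):NE a3@(2,3):NE a4@(1,2):NE a5@(2,0):NE a6@(1,1):NE

....
111.
11.1
1...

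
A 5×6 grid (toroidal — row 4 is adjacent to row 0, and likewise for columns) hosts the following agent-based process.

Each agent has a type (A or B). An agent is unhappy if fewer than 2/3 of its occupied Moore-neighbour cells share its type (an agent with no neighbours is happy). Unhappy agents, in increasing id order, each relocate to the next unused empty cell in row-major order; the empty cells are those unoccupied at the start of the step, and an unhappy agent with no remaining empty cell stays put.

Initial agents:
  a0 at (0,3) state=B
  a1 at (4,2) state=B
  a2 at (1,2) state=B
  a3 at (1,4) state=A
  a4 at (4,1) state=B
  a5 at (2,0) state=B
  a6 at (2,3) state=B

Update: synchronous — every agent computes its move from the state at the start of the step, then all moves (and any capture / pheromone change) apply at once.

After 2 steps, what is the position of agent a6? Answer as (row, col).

(0, 1)

t=1: a0@(0,3):B a1@(4,2):B a2@(1,2):B a3@(0,0):A a4@(4,1):B a5@(2,0):B a6@(0,1):B
t=2: a0@(0,3):B a1@(4,2):B a2@(1,2):B a3@(0,2):A a4@(4,1):B a5@(2,0):B a6@(0,1):B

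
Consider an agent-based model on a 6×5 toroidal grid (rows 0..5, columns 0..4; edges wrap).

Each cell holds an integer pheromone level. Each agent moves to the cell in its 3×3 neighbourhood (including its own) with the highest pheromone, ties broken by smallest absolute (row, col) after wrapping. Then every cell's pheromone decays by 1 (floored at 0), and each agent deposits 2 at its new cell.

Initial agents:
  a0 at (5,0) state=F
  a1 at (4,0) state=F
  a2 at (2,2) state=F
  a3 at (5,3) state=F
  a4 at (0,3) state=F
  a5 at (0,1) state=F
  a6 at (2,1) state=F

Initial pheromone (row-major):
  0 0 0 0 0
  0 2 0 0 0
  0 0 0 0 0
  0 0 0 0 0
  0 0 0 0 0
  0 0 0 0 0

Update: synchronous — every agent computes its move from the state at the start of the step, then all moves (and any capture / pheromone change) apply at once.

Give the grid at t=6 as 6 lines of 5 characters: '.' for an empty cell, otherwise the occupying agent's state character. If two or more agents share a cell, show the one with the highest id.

.....
.F...
.....
F....
.....
.....

t=1: a0@(0,0) a1@(3,0) a2@(1,1) a3@(0,2) a4@(0,2) a5@(1,1) a6@(1,1) | pheromone: 2 0 4 0 0 / 0 7 0 0 0 / 0 0 0 0 0 / 2 0 0 0 0 / 0 0 0 0 0 / 0 0 0 0 0
t=2: a0@(1,1) a1@(3,0) a2@(1,1) a3@(1,1) a4@(1,1) a5@(1,1) a6@(1,1) | pheromone: 1 0 3 0 0 / 0 18 0 0 0 / 0 0 0 0 0 / 3 0 0 0 0 / 0 0 0 0 0 / 0 0 0 0 0
t=3: a0@(1,1) a1@(3,0) a2@(1,1) a3@(1,1) a4@(1,1) a5@(1,1) a6@(1,1) | pheromone: 0 0 2 0 0 / 0 29 0 0 0 / 0 0 0 0 0 / 4 0 0 0 0 / 0 0 0 0 0 / 0 0 0 0 0
t=4: a0@(1,1) a1@(3,0) a2@(1,1) a3@(1,1) a4@(1,1) a5@(1,1) a6@(1,1) | pheromone: 0 0 1 0 0 / 0 40 0 0 0 / 0 0 0 0 0 / 5 0 0 0 0 / 0 0 0 0 0 / 0 0 0 0 0
t=5: a0@(1,1) a1@(3,0) a2@(1,1) a3@(1,1) a4@(1,1) a5@(1,1) a6@(1,1) | pheromone: 0 0 0 0 0 / 0 51 0 0 0 / 0 0 0 0 0 / 6 0 0 0 0 / 0 0 0 0 0 / 0 0 0 0 0
t=6: a0@(1,1) a1@(3,0) a2@(1,1) a3@(1,1) a4@(1,1) a5@(1,1) a6@(1,1) | pheromone: 0 0 0 0 0 / 0 62 0 0 0 / 0 0 0 0 0 / 7 0 0 0 0 / 0 0 0 0 0 / 0 0 0 0 0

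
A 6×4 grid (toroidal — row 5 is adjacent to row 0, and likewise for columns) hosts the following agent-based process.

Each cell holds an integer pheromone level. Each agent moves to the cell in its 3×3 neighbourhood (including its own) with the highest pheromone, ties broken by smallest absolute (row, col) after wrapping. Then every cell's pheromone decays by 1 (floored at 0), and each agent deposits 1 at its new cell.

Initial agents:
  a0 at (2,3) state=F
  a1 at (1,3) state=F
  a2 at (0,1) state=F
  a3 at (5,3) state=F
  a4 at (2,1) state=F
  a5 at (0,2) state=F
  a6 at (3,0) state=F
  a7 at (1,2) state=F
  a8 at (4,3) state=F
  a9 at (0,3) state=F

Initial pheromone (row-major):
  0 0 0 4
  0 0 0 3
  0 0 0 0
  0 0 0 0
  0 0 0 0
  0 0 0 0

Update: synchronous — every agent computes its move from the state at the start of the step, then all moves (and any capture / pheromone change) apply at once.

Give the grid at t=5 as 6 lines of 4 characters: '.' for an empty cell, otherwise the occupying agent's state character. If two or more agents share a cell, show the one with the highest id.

t=1: a0@(1,3) a1@(0,3) a2@(0,0) a3@(0,3) a4@(1,0) a5@(0,3) a6@(2,0) a7@(0,3) a8@(3,0) a9@(0,3) | pheromone: 1 0 0 8 / 1 0 0 3 / 1 0 0 0 / 1 0 0 0 / 0 0 0 0 / 0 0 0 0
t=2: a0@(0,3) a1@(0,3) a2@(0,3) a3@(0,3) a4@(0,3) a5@(0,3) a6@(1,3) a7@(0,3) a8@(2,0) a9@(0,3) | pheromone: 0 0 0 15 / 0 0 0 3 / 1 0 0 0 / 0 0 0 0 / 0 0 0 0 / 0 0 0 0
t=3: a0@(0,3) a1@(0,3) a2@(0,3) a3@(0,3) a4@(0,3) a5@(0,3) a6@(0,3) a7@(0,3) a8@(1,3) a9@(0,3) | pheromone: 0 0 0 23 / 0 0 0 3 / 0 0 0 0 / 0 0 0 0 / 0 0 0 0 / 0 0 0 0
t=4: a0@(0,3) a1@(0,3) a2@(0,3) a3@(0,3) a4@(0,3) a5@(0,3) a6@(0,3) a7@(0,3) a8@(0,3) a9@(0,3) | pheromone: 0 0 0 32 / 0 0 0 2 / 0 0 0 0 / 0 0 0 0 / 0 0 0 0 / 0 0 0 0
t=5: a0@(0,3) a1@(0,3) a2@(0,3) a3@(0,3) a4@(0,3) a5@(0,3) a6@(0,3) a7@(0,3) a8@(0,3) a9@(0,3) | pheromone: 0 0 0 41 / 0 0 0 1 / 0 0 0 0 / 0 0 0 0 / 0 0 0 0 / 0 0 0 0

...F
....
....
....
....
....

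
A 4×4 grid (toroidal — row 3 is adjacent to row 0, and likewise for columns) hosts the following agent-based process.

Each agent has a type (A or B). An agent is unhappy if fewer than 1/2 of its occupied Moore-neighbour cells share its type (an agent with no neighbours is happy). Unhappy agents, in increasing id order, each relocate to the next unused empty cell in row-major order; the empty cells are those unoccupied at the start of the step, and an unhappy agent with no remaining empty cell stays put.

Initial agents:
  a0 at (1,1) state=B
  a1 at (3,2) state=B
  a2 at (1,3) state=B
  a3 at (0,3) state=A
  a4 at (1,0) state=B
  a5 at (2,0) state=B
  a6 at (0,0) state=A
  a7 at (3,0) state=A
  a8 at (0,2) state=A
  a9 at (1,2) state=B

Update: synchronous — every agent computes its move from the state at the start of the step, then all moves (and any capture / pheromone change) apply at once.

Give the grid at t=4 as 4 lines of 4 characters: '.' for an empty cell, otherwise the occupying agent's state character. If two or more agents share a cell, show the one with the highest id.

t=1: a0@(1,1):B a1@(0,1):B a2@(1,3):B a3@(2,1):A a4@(1,0):B a5@(2,0):B a6@(2,2):A a7@(3,0):A a8@(2,3):A a9@(1,2):B
t=2: a0@(1,1):B a1@(0,1):B a2@(1,3):B a3@(0,0):A a4@(1,0):B a5@(2,0):B a6@(0,2):A a7@(3,0):A a8@(0,3):A a9@(1,2):B
t=3: a0@(1,1):B a1@(0,1):B a2@(1,3):B a3@(2,1):A a4@(1,0):B a5@(2,0):B a6@(2,2):A a7@(3,0):A a8@(0,3):A a9@(1,2):B
t=4: a0@(1,1):B a1@(0,1):B a2@(1,3):B a3@(0,0):A a4@(1,0):B a5@(2,0):B a6@(0,2):A a7@(3,0):A a8@(2,3):A a9@(1,2):B

ABA.
BBBB
B..A
A...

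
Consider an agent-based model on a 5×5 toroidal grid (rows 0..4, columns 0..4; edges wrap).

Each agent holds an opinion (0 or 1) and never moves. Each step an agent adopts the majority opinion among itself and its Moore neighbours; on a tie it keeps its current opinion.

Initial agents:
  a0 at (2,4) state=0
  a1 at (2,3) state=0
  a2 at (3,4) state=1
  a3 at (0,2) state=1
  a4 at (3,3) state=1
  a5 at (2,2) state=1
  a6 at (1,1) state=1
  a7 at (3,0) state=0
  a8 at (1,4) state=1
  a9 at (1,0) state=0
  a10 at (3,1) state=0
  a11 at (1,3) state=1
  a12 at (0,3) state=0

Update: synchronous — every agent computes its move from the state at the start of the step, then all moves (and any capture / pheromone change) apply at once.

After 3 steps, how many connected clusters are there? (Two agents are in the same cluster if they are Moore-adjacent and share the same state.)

2

t=1: a0@(2,4):0 a1@(2,3):1 a2@(3,4):0 a3@(0,2):1 a4@(3,3):1 a5@(2,2):1 a6@(1,1):1 a7@(3,0):0 a8@(1,4):0 a9@(1,0):0 a10@(3,1):0 a11@(1,3):1 a12@(0,3):1
t=2: (unchanged — steady state)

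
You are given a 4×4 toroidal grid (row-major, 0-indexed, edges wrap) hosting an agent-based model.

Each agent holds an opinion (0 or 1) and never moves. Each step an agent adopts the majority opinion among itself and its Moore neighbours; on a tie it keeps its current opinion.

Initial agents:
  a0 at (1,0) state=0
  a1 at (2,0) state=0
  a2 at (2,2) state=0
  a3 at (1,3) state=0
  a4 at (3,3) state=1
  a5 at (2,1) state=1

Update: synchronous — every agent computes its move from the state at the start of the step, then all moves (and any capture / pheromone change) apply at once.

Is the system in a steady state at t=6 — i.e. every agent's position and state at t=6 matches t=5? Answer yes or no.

t=1: a0@(1,0):0 a1@(2,0):0 a2@(2,2):0 a3@(1,3):0 a4@(3,3):0 a5@(2,1):0
t=2: (unchanged — steady state)

yes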